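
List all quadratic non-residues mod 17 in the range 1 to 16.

Square k = 1,…,8 (k and 17−k give the same square):
1²=1, 2²=4, 3²=9, 4²=16, 5²≡8, 6²≡2, 7²≡15, 8²≡13 (mod 17).
The residues are {1, 2, 4, 8, 9, 13, 15, 16}; the non-residues are the remaining 8 nonzero classes.

3 5 6 7 10 11 12 14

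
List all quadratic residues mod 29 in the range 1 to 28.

1, 4, 5, 6, 7, 9, 13, 16, 20, 22, 23, 24, 25, 28

Square k = 1,…,14 (k and 29−k give the same square):
1²=1, 2²=4, 3²=9, 4²=16, 5²=25, 6²≡7, 7²≡20, 8²≡6, 9²≡23, 10²≡13, 11²≡5, 12²≡28, 13²≡24, 14²≡22 (mod 29).
So the quadratic residues mod 29 are {1, 4, 5, 6, 7, 9, 13, 16, 20, 22, 23, 24, 25, 28}.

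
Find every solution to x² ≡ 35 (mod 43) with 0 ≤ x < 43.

Since 43 ≡ 3 (mod 4), a square root of 35 is 35^((43+1)/4) = 35^11 mod 43.
Repeated squaring: 35^2≡21, 35^4≡11, 35^8≡35 (mod 43).
35^11 = 35^(8+2+1) ≡ 11 (mod 43).
Check: 11² = 121 ≡ 35 (mod 43). The two roots are 11 and 32.

11, 32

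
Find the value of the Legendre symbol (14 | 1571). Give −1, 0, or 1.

-1

Pull out 2: since 1571 ≡ 3 (mod 8), (2/1571) = -1.
Reciprocity: 7 ≡ 3 and 1571 ≡ 3 (mod 4), so (7/1571) = −(1571/7).
Reduce top mod 7: now compute (3/7).
Reciprocity: 3 ≡ 3 and 7 ≡ 3 (mod 4), so (3/7) = −(7/3).
Reduce top mod 3: now compute (1/3).
Reached (1/3) = 1. Collecting the sign flips along the way, the symbol is -1.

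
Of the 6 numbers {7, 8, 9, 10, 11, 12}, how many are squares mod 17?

2

(7/17) = -1 → non-residue.
(8/17) = +1 → QR.
(9/17) = +1 → QR.
(10/17) = -1 → non-residue.
(11/17) = -1 → non-residue.
(12/17) = -1 → non-residue.
Total quadratic residues among the 6: 2.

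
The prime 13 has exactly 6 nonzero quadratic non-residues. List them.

Square k = 1,…,6 (k and 13−k give the same square):
1²=1, 2²=4, 3²=9, 4²≡3, 5²≡12, 6²≡10 (mod 13).
The residues are {1, 3, 4, 9, 10, 12}; the non-residues are the remaining 6 nonzero classes.

2 5 6 7 8 11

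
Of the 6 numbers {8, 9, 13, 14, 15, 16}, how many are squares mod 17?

5

(8/17) = +1 → QR.
(9/17) = +1 → QR.
(13/17) = +1 → QR.
(14/17) = -1 → non-residue.
(15/17) = +1 → QR.
(16/17) = +1 → QR.
Total quadratic residues among the 6: 5.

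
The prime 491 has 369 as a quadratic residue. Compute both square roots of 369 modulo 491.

Since 491 ≡ 3 (mod 4), a square root of 369 is 369^((491+1)/4) = 369^123 mod 491.
Repeated squaring: 369^2≡154, 369^4≡148, 369^8≡300, 369^16≡147, 369^32≡5, 369^64≡25 (mod 491).
369^123 = 369^(64+32+16+8+2+1) ≡ 302 (mod 491).
Check: 302² = 91204 ≡ 369 (mod 491). The two roots are 189 and 302.

189, 302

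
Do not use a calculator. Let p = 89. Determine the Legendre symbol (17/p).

1

Euler's criterion: (17/89) ≡ 17^44 (mod 89).
17^2 ≡ 22 (mod 89)
17^4 ≡ 39 (mod 89)
17^8 ≡ 8 (mod 89)
17^16 ≡ 64 (mod 89)
17^32 ≡ 2 (mod 89)
17^44 = 17^(32+8+4) ≡ 1 (mod 89).
Result is 1, so (17/89) = 1.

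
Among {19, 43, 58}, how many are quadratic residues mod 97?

(19/97) = -1 → non-residue.
(43/97) = +1 → QR.
(58/97) = -1 → non-residue.
Total quadratic residues among the 3: 1.

1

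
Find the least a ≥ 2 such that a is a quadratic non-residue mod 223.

3

(2/223) = +1, so 2 is a residue.
(3/223) = −1, so 3 is the smallest positive non-residue mod 223.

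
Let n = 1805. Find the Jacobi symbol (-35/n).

0

First reduce: -35 ≡ 1770 (mod 1805).
Pull out 2: since 1805 ≡ 5 (mod 8), (2/1805) = -1.
Reciprocity: 885 ≡ 1 and 1805 ≡ 1 (mod 4), so (885/1805) = +(1805/885).
Reduce top mod 885: now compute (35/885).
Reciprocity: 35 ≡ 3 and 885 ≡ 1 (mod 4), so (35/885) = +(885/35).
Reduce top mod 35: now compute (10/35).
Pull out 2: since 35 ≡ 3 (mod 8), (2/35) = -1.
Reciprocity: 5 ≡ 1 and 35 ≡ 3 (mod 4), so (5/35) = +(35/5).
Reduce top mod 5: now compute (0/5).
Top reduces to 0: gcd > 1, so the symbol is 0.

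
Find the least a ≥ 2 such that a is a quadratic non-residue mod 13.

2

(2/13) = −1, so 2 is the smallest positive non-residue mod 13.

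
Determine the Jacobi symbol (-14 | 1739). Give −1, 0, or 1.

1

First reduce: -14 ≡ 1725 (mod 1739).
Reciprocity: 1725 ≡ 1 and 1739 ≡ 3 (mod 4), so (1725/1739) = +(1739/1725).
Reduce top mod 1725: now compute (14/1725).
Pull out 2: since 1725 ≡ 5 (mod 8), (2/1725) = -1.
Reciprocity: 7 ≡ 3 and 1725 ≡ 1 (mod 4), so (7/1725) = +(1725/7).
Reduce top mod 7: now compute (3/7).
Reciprocity: 3 ≡ 3 and 7 ≡ 3 (mod 4), so (3/7) = −(7/3).
Reduce top mod 3: now compute (1/3).
Reached (1/3) = 1. Collecting the sign flips along the way, the symbol is +1.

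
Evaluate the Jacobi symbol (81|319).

1

Reciprocity: 81 ≡ 1 and 319 ≡ 3 (mod 4), so (81/319) = +(319/81).
Reduce top mod 81: now compute (76/81).
Pull out 2^2: since 81 ≡ 1 (mod 8), (2/81) = +1, so (2/81)^2 = +1.
Reciprocity: 19 ≡ 3 and 81 ≡ 1 (mod 4), so (19/81) = +(81/19).
Reduce top mod 19: now compute (5/19).
Reciprocity: 5 ≡ 1 and 19 ≡ 3 (mod 4), so (5/19) = +(19/5).
Reduce top mod 5: now compute (4/5).
Pull out 2^2: since 5 ≡ 5 (mod 8), (2/5) = -1, so (2/5)^2 = +1.
Reached (1/5) = 1. Collecting the sign flips along the way, the symbol is +1.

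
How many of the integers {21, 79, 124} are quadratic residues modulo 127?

(21/127) = +1 → QR.
(79/127) = +1 → QR.
(124/127) = +1 → QR.
Total quadratic residues among the 3: 3.

3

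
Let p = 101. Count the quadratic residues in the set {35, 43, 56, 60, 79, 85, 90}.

4

(35/101) = -1 → non-residue.
(43/101) = +1 → QR.
(56/101) = +1 → QR.
(60/101) = -1 → non-residue.
(79/101) = +1 → QR.
(85/101) = +1 → QR.
(90/101) = -1 → non-residue.
Total quadratic residues among the 7: 4.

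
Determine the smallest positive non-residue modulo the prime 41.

3

(2/41) = +1, so 2 is a residue.
(3/41) = −1, so 3 is the smallest positive non-residue mod 41.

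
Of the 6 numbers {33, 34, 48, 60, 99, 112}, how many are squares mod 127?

(33/127) = -1 → non-residue.
(34/127) = +1 → QR.
(48/127) = -1 → non-residue.
(60/127) = +1 → QR.
(99/127) = +1 → QR.
(112/127) = -1 → non-residue.
Total quadratic residues among the 6: 3.

3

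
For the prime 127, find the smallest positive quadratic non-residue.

(2/127) = +1, so 2 is a residue.
(3/127) = −1, so 3 is the smallest positive non-residue mod 127.

3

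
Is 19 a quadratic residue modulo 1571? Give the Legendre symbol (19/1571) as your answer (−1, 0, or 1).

1

Reciprocity: 19 ≡ 3 and 1571 ≡ 3 (mod 4), so (19/1571) = −(1571/19).
Reduce top mod 19: now compute (13/19).
Reciprocity: 13 ≡ 1 and 19 ≡ 3 (mod 4), so (13/19) = +(19/13).
Reduce top mod 13: now compute (6/13).
Pull out 2: since 13 ≡ 5 (mod 8), (2/13) = -1.
Reciprocity: 3 ≡ 3 and 13 ≡ 1 (mod 4), so (3/13) = +(13/3).
Reduce top mod 3: now compute (1/3).
Reached (1/3) = 1. Collecting the sign flips along the way, the symbol is +1.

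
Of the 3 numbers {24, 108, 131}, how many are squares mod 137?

0

(24/137) = -1 → non-residue.
(108/137) = -1 → non-residue.
(131/137) = -1 → non-residue.
Total quadratic residues among the 3: 0.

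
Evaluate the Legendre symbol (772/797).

Pull out 2^2: since 797 ≡ 5 (mod 8), (2/797) = -1, so (2/797)^2 = +1.
Reciprocity: 193 ≡ 1 and 797 ≡ 1 (mod 4), so (193/797) = +(797/193).
Reduce top mod 193: now compute (25/193).
Reciprocity: 25 ≡ 1 and 193 ≡ 1 (mod 4), so (25/193) = +(193/25).
Reduce top mod 25: now compute (18/25).
Pull out 2: since 25 ≡ 1 (mod 8), (2/25) = +1.
Reciprocity: 9 ≡ 1 and 25 ≡ 1 (mod 4), so (9/25) = +(25/9).
Reduce top mod 9: now compute (7/9).
Reciprocity: 7 ≡ 3 and 9 ≡ 1 (mod 4), so (7/9) = +(9/7).
Reduce top mod 7: now compute (2/7).
Pull out 2: since 7 ≡ 7 (mod 8), (2/7) = +1.
Reached (1/7) = 1. Collecting the sign flips along the way, the symbol is +1.

1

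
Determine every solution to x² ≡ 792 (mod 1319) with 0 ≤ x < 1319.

Since 1319 ≡ 3 (mod 4), a square root of 792 is 792^((1319+1)/4) = 792^330 mod 1319.
Repeated squaring: 792^2≡739, 792^4≡55, 792^8≡387, 792^16≡722, 792^32≡279, 792^64≡20, 792^128≡400, 792^256≡401 (mod 1319).
792^330 = 792^(256+64+8+2) ≡ 681 (mod 1319).
Check: 681² = 463761 ≡ 792 (mod 1319). The two roots are 638 and 681.

638, 681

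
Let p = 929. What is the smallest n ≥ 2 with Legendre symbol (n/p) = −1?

(2/929) = +1, so 2 is a residue.
(3/929) = −1, so 3 is the smallest positive non-residue mod 929.

3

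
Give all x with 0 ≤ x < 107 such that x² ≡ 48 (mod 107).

Since 107 ≡ 3 (mod 4), a square root of 48 is 48^((107+1)/4) = 48^27 mod 107.
Repeated squaring: 48^2≡57, 48^4≡39, 48^8≡23, 48^16≡101 (mod 107).
48^27 = 48^(16+8+2+1) ≡ 35 (mod 107).
Check: 35² = 1225 ≡ 48 (mod 107). The two roots are 35 and 72.

35, 72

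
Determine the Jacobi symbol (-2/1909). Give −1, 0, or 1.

First reduce: -2 ≡ 1907 (mod 1909).
Reciprocity: 1907 ≡ 3 and 1909 ≡ 1 (mod 4), so (1907/1909) = +(1909/1907).
Reduce top mod 1907: now compute (2/1907).
Pull out 2: since 1907 ≡ 3 (mod 8), (2/1907) = -1.
Reached (1/1907) = 1. Collecting the sign flips along the way, the symbol is -1.

-1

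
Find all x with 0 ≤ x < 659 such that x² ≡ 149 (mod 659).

Since 659 ≡ 3 (mod 4), a square root of 149 is 149^((659+1)/4) = 149^165 mod 659.
Repeated squaring: 149^2≡454, 149^4≡508, 149^8≡395, 149^16≡501, 149^32≡581, 149^64≡153, 149^128≡344 (mod 659).
149^165 = 149^(128+32+4+1) ≡ 402 (mod 659).
Check: 402² = 161604 ≡ 149 (mod 659). The two roots are 257 and 402.

257, 402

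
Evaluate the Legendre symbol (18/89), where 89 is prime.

Pull out 2: since 89 ≡ 1 (mod 8), (2/89) = +1.
Reciprocity: 9 ≡ 1 and 89 ≡ 1 (mod 4), so (9/89) = +(89/9).
Reduce top mod 9: now compute (8/9).
Pull out 2^3: since 9 ≡ 1 (mod 8), (2/9) = +1, so (2/9)^3 = +1.
Reached (1/9) = 1. Collecting the sign flips along the way, the symbol is +1.

1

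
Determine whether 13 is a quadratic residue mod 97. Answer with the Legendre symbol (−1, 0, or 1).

-1

Euler's criterion: (13/97) ≡ 13^48 (mod 97).
13^2 ≡ 72 (mod 97)
13^4 ≡ 43 (mod 97)
13^8 ≡ 6 (mod 97)
13^16 ≡ 36 (mod 97)
13^32 ≡ 35 (mod 97)
13^48 = 13^(32+16) ≡ 96 (mod 97).
Result is 96 ≡ −1, so (13/97) = −1.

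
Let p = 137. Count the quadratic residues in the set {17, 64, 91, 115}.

3

(17/137) = +1 → QR.
(64/137) = +1 → QR.
(91/137) = -1 → non-residue.
(115/137) = +1 → QR.
Total quadratic residues among the 4: 3.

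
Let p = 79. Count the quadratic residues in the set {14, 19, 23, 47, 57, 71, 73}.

(14/79) = -1 → non-residue.
(19/79) = +1 → QR.
(23/79) = +1 → QR.
(47/79) = -1 → non-residue.
(57/79) = -1 → non-residue.
(71/79) = -1 → non-residue.
(73/79) = +1 → QR.
Total quadratic residues among the 7: 3.

3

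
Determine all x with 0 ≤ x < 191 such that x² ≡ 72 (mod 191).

40, 151

Since 191 ≡ 3 (mod 4), a square root of 72 is 72^((191+1)/4) = 72^48 mod 191.
Repeated squaring: 72^2≡27, 72^4≡156, 72^8≡79, 72^16≡129, 72^32≡24 (mod 191).
72^48 = 72^(32+16) ≡ 40 (mod 191).
Check: 40² = 1600 ≡ 72 (mod 191). The two roots are 40 and 151.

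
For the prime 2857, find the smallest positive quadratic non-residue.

5

(2/2857) = +1, so 2 is a residue.
(3/2857) = +1, so 3 is a residue.
(4/2857) = +1, so 4 is a residue.
(5/2857) = −1, so 5 is the smallest positive non-residue mod 2857.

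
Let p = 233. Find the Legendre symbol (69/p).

-1

Reciprocity: 69 ≡ 1 and 233 ≡ 1 (mod 4), so (69/233) = +(233/69).
Reduce top mod 69: now compute (26/69).
Pull out 2: since 69 ≡ 5 (mod 8), (2/69) = -1.
Reciprocity: 13 ≡ 1 and 69 ≡ 1 (mod 4), so (13/69) = +(69/13).
Reduce top mod 13: now compute (4/13).
Pull out 2^2: since 13 ≡ 5 (mod 8), (2/13) = -1, so (2/13)^2 = +1.
Reached (1/13) = 1. Collecting the sign flips along the way, the symbol is -1.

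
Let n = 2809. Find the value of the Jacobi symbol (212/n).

Pull out 2^2: since 2809 ≡ 1 (mod 8), (2/2809) = +1, so (2/2809)^2 = +1.
Reciprocity: 53 ≡ 1 and 2809 ≡ 1 (mod 4), so (53/2809) = +(2809/53).
Reduce top mod 53: now compute (0/53).
Top reduces to 0: gcd > 1, so the symbol is 0.

0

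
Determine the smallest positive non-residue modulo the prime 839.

11

(2/839) = +1, so 2 is a residue.
(3/839) = +1, so 3 is a residue.
(4/839) = +1, so 4 is a residue.
(5/839) = +1, so 5 is a residue.
(6/839) = +1, so 6 is a residue.
(7/839) = +1, so 7 is a residue.
(8/839) = +1, so 8 is a residue.
(9/839) = +1, so 9 is a residue.
(10/839) = +1, so 10 is a residue.
(11/839) = −1, so 11 is the smallest positive non-residue mod 839.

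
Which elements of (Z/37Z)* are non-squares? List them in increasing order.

Square k = 1,…,18 (k and 37−k give the same square):
1²=1, 2²=4, 3²=9, 4²=16, 5²=25, 6²=36, 7²≡12, 8²≡27, 9²≡7, 10²≡26, 11²≡10, 12²≡33, 13²≡21, 14²≡11, 15²≡3, 16²≡34, 17²≡30, 18²≡28 (mod 37).
The residues are {1, 3, 4, 7, 9, 10, 11, 12, 16, 21, 25, 26, 27, 28, 30, 33, 34, 36}; the non-residues are the remaining 18 nonzero classes.

2,5,6,8,13,14,15,17,18,19,20,22,23,24,29,31,32,35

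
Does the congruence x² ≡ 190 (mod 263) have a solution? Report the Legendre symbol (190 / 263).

1

Pull out 2: since 263 ≡ 7 (mod 8), (2/263) = +1.
Reciprocity: 95 ≡ 3 and 263 ≡ 3 (mod 4), so (95/263) = −(263/95).
Reduce top mod 95: now compute (73/95).
Reciprocity: 73 ≡ 1 and 95 ≡ 3 (mod 4), so (73/95) = +(95/73).
Reduce top mod 73: now compute (22/73).
Pull out 2: since 73 ≡ 1 (mod 8), (2/73) = +1.
Reciprocity: 11 ≡ 3 and 73 ≡ 1 (mod 4), so (11/73) = +(73/11).
Reduce top mod 11: now compute (7/11).
Reciprocity: 7 ≡ 3 and 11 ≡ 3 (mod 4), so (7/11) = −(11/7).
Reduce top mod 7: now compute (4/7).
Pull out 2^2: since 7 ≡ 7 (mod 8), (2/7) = +1, so (2/7)^2 = +1.
Reached (1/7) = 1. Collecting the sign flips along the way, the symbol is +1.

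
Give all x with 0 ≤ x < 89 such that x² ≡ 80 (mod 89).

89 ≡ 1 (mod 4), so we find a root by search.
Trying successive values, 13² = 169 ≡ 80 (mod 89). The other root is 89 − 13 = 76.

13, 76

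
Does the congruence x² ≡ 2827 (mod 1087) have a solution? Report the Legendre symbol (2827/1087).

-1

First reduce: 2827 ≡ 653 (mod 1087).
Reciprocity: 653 ≡ 1 and 1087 ≡ 3 (mod 4), so (653/1087) = +(1087/653).
Reduce top mod 653: now compute (434/653).
Pull out 2: since 653 ≡ 5 (mod 8), (2/653) = -1.
Reciprocity: 217 ≡ 1 and 653 ≡ 1 (mod 4), so (217/653) = +(653/217).
Reduce top mod 217: now compute (2/217).
Pull out 2: since 217 ≡ 1 (mod 8), (2/217) = +1.
Reached (1/217) = 1. Collecting the sign flips along the way, the symbol is -1.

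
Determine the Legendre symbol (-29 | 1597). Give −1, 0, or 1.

-1

First reduce: -29 ≡ 1568 (mod 1597).
Pull out 2^5: since 1597 ≡ 5 (mod 8), (2/1597) = -1, so (2/1597)^5 = -1.
Reciprocity: 49 ≡ 1 and 1597 ≡ 1 (mod 4), so (49/1597) = +(1597/49).
Reduce top mod 49: now compute (29/49).
Reciprocity: 29 ≡ 1 and 49 ≡ 1 (mod 4), so (29/49) = +(49/29).
Reduce top mod 29: now compute (20/29).
Pull out 2^2: since 29 ≡ 5 (mod 8), (2/29) = -1, so (2/29)^2 = +1.
Reciprocity: 5 ≡ 1 and 29 ≡ 1 (mod 4), so (5/29) = +(29/5).
Reduce top mod 5: now compute (4/5).
Pull out 2^2: since 5 ≡ 5 (mod 8), (2/5) = -1, so (2/5)^2 = +1.
Reached (1/5) = 1. Collecting the sign flips along the way, the symbol is -1.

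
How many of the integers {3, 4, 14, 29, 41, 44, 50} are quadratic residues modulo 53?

(3/53) = -1 → non-residue.
(4/53) = +1 → QR.
(14/53) = -1 → non-residue.
(29/53) = +1 → QR.
(41/53) = -1 → non-residue.
(44/53) = +1 → QR.
(50/53) = -1 → non-residue.
Total quadratic residues among the 7: 3.

3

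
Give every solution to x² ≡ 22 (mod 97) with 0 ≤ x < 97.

33, 64

97 ≡ 1 (mod 4), so we find a root by search.
Trying successive values, 33² = 1089 ≡ 22 (mod 97). The other root is 97 − 33 = 64.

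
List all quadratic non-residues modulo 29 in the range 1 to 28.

Square k = 1,…,14 (k and 29−k give the same square):
1²=1, 2²=4, 3²=9, 4²=16, 5²=25, 6²≡7, 7²≡20, 8²≡6, 9²≡23, 10²≡13, 11²≡5, 12²≡28, 13²≡24, 14²≡22 (mod 29).
The residues are {1, 4, 5, 6, 7, 9, 13, 16, 20, 22, 23, 24, 25, 28}; the non-residues are the remaining 14 nonzero classes.

2 3 8 10 11 12 14 15 17 18 19 21 26 27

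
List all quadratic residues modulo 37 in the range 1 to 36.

1, 3, 4, 7, 9, 10, 11, 12, 16, 21, 25, 26, 27, 28, 30, 33, 34, 36

Square k = 1,…,18 (k and 37−k give the same square):
1²=1, 2²=4, 3²=9, 4²=16, 5²=25, 6²=36, 7²≡12, 8²≡27, 9²≡7, 10²≡26, 11²≡10, 12²≡33, 13²≡21, 14²≡11, 15²≡3, 16²≡34, 17²≡30, 18²≡28 (mod 37).
So the quadratic residues mod 37 are {1, 3, 4, 7, 9, 10, 11, 12, 16, 21, 25, 26, 27, 28, 30, 33, 34, 36}.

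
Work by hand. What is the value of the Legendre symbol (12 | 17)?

-1

Euler's criterion: (12/17) ≡ 12^8 (mod 17).
12^2 ≡ 8 (mod 17)
12^4 ≡ 13 (mod 17)
12^8 ≡ 16 (mod 17)
12^8 = 12^(8) ≡ 16 (mod 17).
Result is 16 ≡ −1, so (12/17) = −1.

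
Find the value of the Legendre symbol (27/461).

-1

Reciprocity: 27 ≡ 3 and 461 ≡ 1 (mod 4), so (27/461) = +(461/27).
Reduce top mod 27: now compute (2/27).
Pull out 2: since 27 ≡ 3 (mod 8), (2/27) = -1.
Reached (1/27) = 1. Collecting the sign flips along the way, the symbol is -1.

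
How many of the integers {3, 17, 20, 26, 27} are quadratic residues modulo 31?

(3/31) = -1 → non-residue.
(17/31) = -1 → non-residue.
(20/31) = +1 → QR.
(26/31) = -1 → non-residue.
(27/31) = -1 → non-residue.
Total quadratic residues among the 5: 1.

1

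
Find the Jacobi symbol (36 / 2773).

1

Pull out 2^2: since 2773 ≡ 5 (mod 8), (2/2773) = -1, so (2/2773)^2 = +1.
Reciprocity: 9 ≡ 1 and 2773 ≡ 1 (mod 4), so (9/2773) = +(2773/9).
Reduce top mod 9: now compute (1/9).
Reached (1/9) = 1. Collecting the sign flips along the way, the symbol is +1.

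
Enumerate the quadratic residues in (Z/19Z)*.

1 4 5 6 7 9 11 16 17

Square k = 1,…,9 (k and 19−k give the same square):
1²=1, 2²=4, 3²=9, 4²=16, 5²≡6, 6²≡17, 7²≡11, 8²≡7, 9²≡5 (mod 19).
So the quadratic residues mod 19 are {1, 4, 5, 6, 7, 9, 11, 16, 17}.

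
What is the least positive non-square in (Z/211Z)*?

(2/211) = −1, so 2 is the smallest positive non-residue mod 211.

2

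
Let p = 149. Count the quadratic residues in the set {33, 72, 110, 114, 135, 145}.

4

(33/149) = +1 → QR.
(72/149) = -1 → non-residue.
(110/149) = +1 → QR.
(114/149) = +1 → QR.
(135/149) = -1 → non-residue.
(145/149) = +1 → QR.
Total quadratic residues among the 6: 4.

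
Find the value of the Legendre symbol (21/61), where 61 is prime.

-1

Euler's criterion: (21/61) ≡ 21^30 (mod 61).
21^2 ≡ 14 (mod 61)
21^4 ≡ 13 (mod 61)
21^8 ≡ 47 (mod 61)
21^16 ≡ 13 (mod 61)
21^30 = 21^(16+8+4+2) ≡ 60 (mod 61).
Result is 60 ≡ −1, so (21/61) = −1.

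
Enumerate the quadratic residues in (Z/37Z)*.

Square k = 1,…,18 (k and 37−k give the same square):
1²=1, 2²=4, 3²=9, 4²=16, 5²=25, 6²=36, 7²≡12, 8²≡27, 9²≡7, 10²≡26, 11²≡10, 12²≡33, 13²≡21, 14²≡11, 15²≡3, 16²≡34, 17²≡30, 18²≡28 (mod 37).
So the quadratic residues mod 37 are {1, 3, 4, 7, 9, 10, 11, 12, 16, 21, 25, 26, 27, 28, 30, 33, 34, 36}.

1, 3, 4, 7, 9, 10, 11, 12, 16, 21, 25, 26, 27, 28, 30, 33, 34, 36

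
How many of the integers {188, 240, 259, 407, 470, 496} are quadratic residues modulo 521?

(188/521) = +1 → QR.
(240/521) = -1 → non-residue.
(259/521) = -1 → non-residue.
(407/521) = +1 → QR.
(470/521) = +1 → QR.
(496/521) = +1 → QR.
Total quadratic residues among the 6: 4.

4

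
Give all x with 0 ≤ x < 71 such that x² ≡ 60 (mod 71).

29, 42

Since 71 ≡ 3 (mod 4), a square root of 60 is 60^((71+1)/4) = 60^18 mod 71.
Repeated squaring: 60^2≡50, 60^4≡15, 60^8≡12, 60^16≡2 (mod 71).
60^18 = 60^(16+2) ≡ 29 (mod 71).
Check: 29² = 841 ≡ 60 (mod 71). The two roots are 29 and 42.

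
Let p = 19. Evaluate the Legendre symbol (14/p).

Euler's criterion: (14/19) ≡ 14^9 (mod 19).
14^2 ≡ 6 (mod 19)
14^4 ≡ 17 (mod 19)
14^8 ≡ 4 (mod 19)
14^9 = 14^(8+1) ≡ 18 (mod 19).
Result is 18 ≡ −1, so (14/19) = −1.

-1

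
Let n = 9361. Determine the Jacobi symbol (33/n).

Reciprocity: 33 ≡ 1 and 9361 ≡ 1 (mod 4), so (33/9361) = +(9361/33).
Reduce top mod 33: now compute (22/33).
Pull out 2: since 33 ≡ 1 (mod 8), (2/33) = +1.
Reciprocity: 11 ≡ 3 and 33 ≡ 1 (mod 4), so (11/33) = +(33/11).
Reduce top mod 11: now compute (0/11).
Top reduces to 0: gcd > 1, so the symbol is 0.

0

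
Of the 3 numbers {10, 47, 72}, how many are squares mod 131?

0

(10/131) = -1 → non-residue.
(47/131) = -1 → non-residue.
(72/131) = -1 → non-residue.
Total quadratic residues among the 3: 0.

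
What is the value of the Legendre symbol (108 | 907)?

-1

Euler's criterion: (108/907) ≡ 108^453 (mod 907).
108^2 ≡ 780 (mod 907)
108^4 ≡ 710 (mod 907)
108^8 ≡ 715 (mod 907)
108^16 ≡ 584 (mod 907)
108^32 ≡ 24 (mod 907)
108^64 ≡ 576 (mod 907)
108^128 ≡ 721 (mod 907)
108^256 ≡ 130 (mod 907)
108^453 = 108^(256+128+64+4+1) ≡ 906 (mod 907).
Result is 906 ≡ −1, so (108/907) = −1.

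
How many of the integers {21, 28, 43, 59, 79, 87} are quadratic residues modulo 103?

3

(21/103) = -1 → non-residue.
(28/103) = +1 → QR.
(43/103) = -1 → non-residue.
(59/103) = +1 → QR.
(79/103) = +1 → QR.
(87/103) = -1 → non-residue.
Total quadratic residues among the 6: 3.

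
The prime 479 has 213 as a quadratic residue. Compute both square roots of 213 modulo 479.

Since 479 ≡ 3 (mod 4), a square root of 213 is 213^((479+1)/4) = 213^120 mod 479.
Repeated squaring: 213^2≡343, 213^4≡294, 213^8≡216, 213^16≡193, 213^32≡366, 213^64≡315 (mod 479).
213^120 = 213^(64+32+16+8) ≡ 160 (mod 479).
Check: 160² = 25600 ≡ 213 (mod 479). The two roots are 160 and 319.

160, 319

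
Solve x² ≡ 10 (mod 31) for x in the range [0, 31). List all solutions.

14, 17

Since 31 ≡ 3 (mod 4), a square root of 10 is 10^((31+1)/4) = 10^8 mod 31.
Repeated squaring: 10^2≡7, 10^4≡18, 10^8≡14 (mod 31).
10^8 = 10^(8) ≡ 14 (mod 31).
Check: 14² = 196 ≡ 10 (mod 31). The two roots are 14 and 17.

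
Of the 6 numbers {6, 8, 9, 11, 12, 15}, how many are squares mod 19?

3

(6/19) = +1 → QR.
(8/19) = -1 → non-residue.
(9/19) = +1 → QR.
(11/19) = +1 → QR.
(12/19) = -1 → non-residue.
(15/19) = -1 → non-residue.
Total quadratic residues among the 6: 3.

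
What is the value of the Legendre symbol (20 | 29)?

1

Pull out 2^2: since 29 ≡ 5 (mod 8), (2/29) = -1, so (2/29)^2 = +1.
Reciprocity: 5 ≡ 1 and 29 ≡ 1 (mod 4), so (5/29) = +(29/5).
Reduce top mod 5: now compute (4/5).
Pull out 2^2: since 5 ≡ 5 (mod 8), (2/5) = -1, so (2/5)^2 = +1.
Reached (1/5) = 1. Collecting the sign flips along the way, the symbol is +1.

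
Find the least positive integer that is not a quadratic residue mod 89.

(2/89) = +1, so 2 is a residue.
(3/89) = −1, so 3 is the smallest positive non-residue mod 89.

3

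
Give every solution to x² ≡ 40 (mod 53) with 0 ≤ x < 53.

53 ≡ 1 (mod 4), so we find a root by search.
Trying successive values, 26² = 676 ≡ 40 (mod 53). The other root is 53 − 26 = 27.

26, 27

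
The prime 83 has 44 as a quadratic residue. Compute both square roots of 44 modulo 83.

25, 58

Since 83 ≡ 3 (mod 4), a square root of 44 is 44^((83+1)/4) = 44^21 mod 83.
Repeated squaring: 44^2≡27, 44^4≡65, 44^8≡75, 44^16≡64 (mod 83).
44^21 = 44^(16+4+1) ≡ 25 (mod 83).
Check: 25² = 625 ≡ 44 (mod 83). The two roots are 25 and 58.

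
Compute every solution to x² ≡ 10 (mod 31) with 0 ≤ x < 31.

14, 17

Since 31 ≡ 3 (mod 4), a square root of 10 is 10^((31+1)/4) = 10^8 mod 31.
Repeated squaring: 10^2≡7, 10^4≡18, 10^8≡14 (mod 31).
10^8 = 10^(8) ≡ 14 (mod 31).
Check: 14² = 196 ≡ 10 (mod 31). The two roots are 14 and 17.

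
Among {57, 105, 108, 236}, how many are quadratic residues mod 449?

2

(57/449) = +1 → QR.
(105/449) = -1 → non-residue.
(108/449) = -1 → non-residue.
(236/449) = +1 → QR.
Total quadratic residues among the 4: 2.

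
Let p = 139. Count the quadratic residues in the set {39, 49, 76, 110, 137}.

2

(39/139) = -1 → non-residue.
(49/139) = +1 → QR.
(76/139) = -1 → non-residue.
(110/139) = -1 → non-residue.
(137/139) = +1 → QR.
Total quadratic residues among the 5: 2.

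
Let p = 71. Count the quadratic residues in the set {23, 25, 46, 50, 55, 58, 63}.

(23/71) = -1 → non-residue.
(25/71) = +1 → QR.
(46/71) = -1 → non-residue.
(50/71) = +1 → QR.
(55/71) = -1 → non-residue.
(58/71) = +1 → QR.
(63/71) = -1 → non-residue.
Total quadratic residues among the 7: 3.

3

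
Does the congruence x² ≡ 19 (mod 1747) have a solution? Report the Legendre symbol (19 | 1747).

1

Reciprocity: 19 ≡ 3 and 1747 ≡ 3 (mod 4), so (19/1747) = −(1747/19).
Reduce top mod 19: now compute (18/19).
Pull out 2: since 19 ≡ 3 (mod 8), (2/19) = -1.
Reciprocity: 9 ≡ 1 and 19 ≡ 3 (mod 4), so (9/19) = +(19/9).
Reduce top mod 9: now compute (1/9).
Reached (1/9) = 1. Collecting the sign flips along the way, the symbol is +1.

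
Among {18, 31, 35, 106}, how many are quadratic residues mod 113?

(18/113) = +1 → QR.
(31/113) = +1 → QR.
(35/113) = -1 → non-residue.
(106/113) = +1 → QR.
Total quadratic residues among the 4: 3.

3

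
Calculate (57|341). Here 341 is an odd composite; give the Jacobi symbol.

1

Reciprocity: 57 ≡ 1 and 341 ≡ 1 (mod 4), so (57/341) = +(341/57).
Reduce top mod 57: now compute (56/57).
Pull out 2^3: since 57 ≡ 1 (mod 8), (2/57) = +1, so (2/57)^3 = +1.
Reciprocity: 7 ≡ 3 and 57 ≡ 1 (mod 4), so (7/57) = +(57/7).
Reduce top mod 7: now compute (1/7).
Reached (1/7) = 1. Collecting the sign flips along the way, the symbol is +1.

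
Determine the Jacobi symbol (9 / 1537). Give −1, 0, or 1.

1

Reciprocity: 9 ≡ 1 and 1537 ≡ 1 (mod 4), so (9/1537) = +(1537/9).
Reduce top mod 9: now compute (7/9).
Reciprocity: 7 ≡ 3 and 9 ≡ 1 (mod 4), so (7/9) = +(9/7).
Reduce top mod 7: now compute (2/7).
Pull out 2: since 7 ≡ 7 (mod 8), (2/7) = +1.
Reached (1/7) = 1. Collecting the sign flips along the way, the symbol is +1.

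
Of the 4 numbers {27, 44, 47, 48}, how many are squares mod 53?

(27/53) = -1 → non-residue.
(44/53) = +1 → QR.
(47/53) = +1 → QR.
(48/53) = -1 → non-residue.
Total quadratic residues among the 4: 2.

2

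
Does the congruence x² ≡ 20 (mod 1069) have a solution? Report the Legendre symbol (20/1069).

1

Euler's criterion: (20/1069) ≡ 20^534 (mod 1069).
20^2 ≡ 400 (mod 1069)
20^4 ≡ 719 (mod 1069)
20^8 ≡ 634 (mod 1069)
20^16 ≡ 12 (mod 1069)
20^32 ≡ 144 (mod 1069)
20^64 ≡ 425 (mod 1069)
20^128 ≡ 1033 (mod 1069)
20^256 ≡ 227 (mod 1069)
20^512 ≡ 217 (mod 1069)
20^534 = 20^(512+16+4+2) ≡ 1 (mod 1069).
Result is 1, so (20/1069) = 1.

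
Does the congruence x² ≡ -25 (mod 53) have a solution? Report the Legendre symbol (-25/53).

Euler's criterion: (-25/53) ≡ 28^26 (mod 53).
28^2 ≡ 42 (mod 53)
28^4 ≡ 15 (mod 53)
28^8 ≡ 13 (mod 53)
28^16 ≡ 10 (mod 53)
28^26 = 28^(16+8+2) ≡ 1 (mod 53).
Result is 1, so (-25/53) = 1.

1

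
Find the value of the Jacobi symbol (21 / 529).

1

Reciprocity: 21 ≡ 1 and 529 ≡ 1 (mod 4), so (21/529) = +(529/21).
Reduce top mod 21: now compute (4/21).
Pull out 2^2: since 21 ≡ 5 (mod 8), (2/21) = -1, so (2/21)^2 = +1.
Reached (1/21) = 1. Collecting the sign flips along the way, the symbol is +1.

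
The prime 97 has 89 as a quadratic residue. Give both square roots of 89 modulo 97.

97 ≡ 1 (mod 4), so we find a root by search.
Trying successive values, 34² = 1156 ≡ 89 (mod 97). The other root is 97 − 34 = 63.

34, 63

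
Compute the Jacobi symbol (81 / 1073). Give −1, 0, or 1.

Reciprocity: 81 ≡ 1 and 1073 ≡ 1 (mod 4), so (81/1073) = +(1073/81).
Reduce top mod 81: now compute (20/81).
Pull out 2^2: since 81 ≡ 1 (mod 8), (2/81) = +1, so (2/81)^2 = +1.
Reciprocity: 5 ≡ 1 and 81 ≡ 1 (mod 4), so (5/81) = +(81/5).
Reduce top mod 5: now compute (1/5).
Reached (1/5) = 1. Collecting the sign flips along the way, the symbol is +1.

1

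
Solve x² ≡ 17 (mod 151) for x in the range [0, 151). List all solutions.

35, 116

Since 151 ≡ 3 (mod 4), a square root of 17 is 17^((151+1)/4) = 17^38 mod 151.
Repeated squaring: 17^2≡138, 17^4≡18, 17^8≡22, 17^16≡31, 17^32≡55 (mod 151).
17^38 = 17^(32+4+2) ≡ 116 (mod 151).
Check: 116² = 13456 ≡ 17 (mod 151). The two roots are 35 and 116.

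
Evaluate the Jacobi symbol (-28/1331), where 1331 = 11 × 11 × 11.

1

First reduce: -28 ≡ 1303 (mod 1331).
Reciprocity: 1303 ≡ 3 and 1331 ≡ 3 (mod 4), so (1303/1331) = −(1331/1303).
Reduce top mod 1303: now compute (28/1303).
Pull out 2^2: since 1303 ≡ 7 (mod 8), (2/1303) = +1, so (2/1303)^2 = +1.
Reciprocity: 7 ≡ 3 and 1303 ≡ 3 (mod 4), so (7/1303) = −(1303/7).
Reduce top mod 7: now compute (1/7).
Reached (1/7) = 1. Collecting the sign flips along the way, the symbol is +1.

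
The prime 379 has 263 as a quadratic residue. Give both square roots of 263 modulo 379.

Since 379 ≡ 3 (mod 4), a square root of 263 is 263^((379+1)/4) = 263^95 mod 379.
Repeated squaring: 263^2≡191, 263^4≡97, 263^8≡313, 263^16≡187, 263^32≡101, 263^64≡347 (mod 379).
263^95 = 263^(64+16+8+4+2+1) ≡ 54 (mod 379).
Check: 54² = 2916 ≡ 263 (mod 379). The two roots are 54 and 325.

54, 325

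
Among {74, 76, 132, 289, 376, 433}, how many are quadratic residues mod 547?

3

(74/547) = +1 → QR.
(76/547) = +1 → QR.
(132/547) = -1 → non-residue.
(289/547) = +1 → QR.
(376/547) = -1 → non-residue.
(433/547) = -1 → non-residue.
Total quadratic residues among the 6: 3.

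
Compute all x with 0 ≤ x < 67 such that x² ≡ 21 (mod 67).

Since 67 ≡ 3 (mod 4), a square root of 21 is 21^((67+1)/4) = 21^17 mod 67.
Repeated squaring: 21^2≡39, 21^4≡47, 21^8≡65, 21^16≡4 (mod 67).
21^17 = 21^(16+1) ≡ 17 (mod 67).
Check: 17² = 289 ≡ 21 (mod 67). The two roots are 17 and 50.

17, 50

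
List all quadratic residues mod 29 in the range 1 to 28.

Square k = 1,…,14 (k and 29−k give the same square):
1²=1, 2²=4, 3²=9, 4²=16, 5²=25, 6²≡7, 7²≡20, 8²≡6, 9²≡23, 10²≡13, 11²≡5, 12²≡28, 13²≡24, 14²≡22 (mod 29).
So the quadratic residues mod 29 are {1, 4, 5, 6, 7, 9, 13, 16, 20, 22, 23, 24, 25, 28}.

1, 4, 5, 6, 7, 9, 13, 16, 20, 22, 23, 24, 25, 28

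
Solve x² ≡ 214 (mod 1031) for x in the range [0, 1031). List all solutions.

80, 951

Since 1031 ≡ 3 (mod 4), a square root of 214 is 214^((1031+1)/4) = 214^258 mod 1031.
Repeated squaring: 214^2≡432, 214^4≡13, 214^8≡169, 214^16≡724, 214^32≡428, 214^64≡697, 214^128≡208, 214^256≡993 (mod 1031).
214^258 = 214^(256+2) ≡ 80 (mod 1031).
Check: 80² = 6400 ≡ 214 (mod 1031). The two roots are 80 and 951.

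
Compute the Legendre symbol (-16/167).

-1

Euler's criterion: (-16/167) ≡ 151^83 (mod 167).
151^2 ≡ 89 (mod 167)
151^4 ≡ 72 (mod 167)
151^8 ≡ 7 (mod 167)
151^16 ≡ 49 (mod 167)
151^32 ≡ 63 (mod 167)
151^64 ≡ 128 (mod 167)
151^83 = 151^(64+16+2+1) ≡ 166 (mod 167).
Result is 166 ≡ −1, so (-16/167) = −1.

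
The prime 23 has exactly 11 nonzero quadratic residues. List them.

1 2 3 4 6 8 9 12 13 16 18

Square k = 1,…,11 (k and 23−k give the same square):
1²=1, 2²=4, 3²=9, 4²=16, 5²≡2, 6²≡13, 7²≡3, 8²≡18, 9²≡12, 10²≡8, 11²≡6 (mod 23).
So the quadratic residues mod 23 are {1, 2, 3, 4, 6, 8, 9, 12, 13, 16, 18}.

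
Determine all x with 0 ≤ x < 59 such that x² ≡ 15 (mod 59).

29, 30

Since 59 ≡ 3 (mod 4), a square root of 15 is 15^((59+1)/4) = 15^15 mod 59.
Repeated squaring: 15^2≡48, 15^4≡3, 15^8≡9 (mod 59).
15^15 = 15^(8+4+2+1) ≡ 29 (mod 59).
Check: 29² = 841 ≡ 15 (mod 59). The two roots are 29 and 30.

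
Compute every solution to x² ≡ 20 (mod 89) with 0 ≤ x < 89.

38, 51

89 ≡ 1 (mod 4), so we find a root by search.
Trying successive values, 38² = 1444 ≡ 20 (mod 89). The other root is 89 − 38 = 51.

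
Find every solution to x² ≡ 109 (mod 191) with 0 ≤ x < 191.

Since 191 ≡ 3 (mod 4), a square root of 109 is 109^((191+1)/4) = 109^48 mod 191.
Repeated squaring: 109^2≡39, 109^4≡184, 109^8≡49, 109^16≡109, 109^32≡39 (mod 191).
109^48 = 109^(32+16) ≡ 49 (mod 191).
Check: 49² = 2401 ≡ 109 (mod 191). The two roots are 49 and 142.

49, 142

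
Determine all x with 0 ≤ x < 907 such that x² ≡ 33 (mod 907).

Since 907 ≡ 3 (mod 4), a square root of 33 is 33^((907+1)/4) = 33^227 mod 907.
Repeated squaring: 33^2≡182, 33^4≡472, 33^8≡569, 33^16≡869, 33^32≡537, 33^64≡850, 33^128≡528 (mod 907).
33^227 = 33^(128+64+32+2+1) ≡ 666 (mod 907).
Check: 666² = 443556 ≡ 33 (mod 907). The two roots are 241 and 666.

241, 666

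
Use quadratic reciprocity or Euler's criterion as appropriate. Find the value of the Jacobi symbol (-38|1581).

-1

First reduce: -38 ≡ 1543 (mod 1581).
Reciprocity: 1543 ≡ 3 and 1581 ≡ 1 (mod 4), so (1543/1581) = +(1581/1543).
Reduce top mod 1543: now compute (38/1543).
Pull out 2: since 1543 ≡ 7 (mod 8), (2/1543) = +1.
Reciprocity: 19 ≡ 3 and 1543 ≡ 3 (mod 4), so (19/1543) = −(1543/19).
Reduce top mod 19: now compute (4/19).
Pull out 2^2: since 19 ≡ 3 (mod 8), (2/19) = -1, so (2/19)^2 = +1.
Reached (1/19) = 1. Collecting the sign flips along the way, the symbol is -1.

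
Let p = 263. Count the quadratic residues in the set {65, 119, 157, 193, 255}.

(65/263) = -1 → non-residue.
(119/263) = -1 → non-residue.
(157/263) = +1 → QR.
(193/263) = -1 → non-residue.
(255/263) = -1 → non-residue.
Total quadratic residues among the 5: 1.

1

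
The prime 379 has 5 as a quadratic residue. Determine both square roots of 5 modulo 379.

Since 379 ≡ 3 (mod 4), a square root of 5 is 5^((379+1)/4) = 5^95 mod 379.
Repeated squaring: 5^2≡25, 5^4≡246, 5^8≡255, 5^16≡216, 5^32≡39, 5^64≡5 (mod 379).
5^95 = 5^(64+16+8+4+2+1) ≡ 39 (mod 379).
Check: 39² = 1521 ≡ 5 (mod 379). The two roots are 39 and 340.

39, 340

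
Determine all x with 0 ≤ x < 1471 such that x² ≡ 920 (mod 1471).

Since 1471 ≡ 3 (mod 4), a square root of 920 is 920^((1471+1)/4) = 920^368 mod 1471.
Repeated squaring: 920^2≡575, 920^4≡1121, 920^8≡407, 920^16≡897, 920^32≡1443, 920^64≡784, 920^128≡1249, 920^256≡741 (mod 1471).
920^368 = 920^(256+64+32+16) ≡ 712 (mod 1471).
Check: 712² = 506944 ≡ 920 (mod 1471). The two roots are 712 and 759.

712, 759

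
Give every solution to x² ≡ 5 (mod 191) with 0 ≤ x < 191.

14, 177

Since 191 ≡ 3 (mod 4), a square root of 5 is 5^((191+1)/4) = 5^48 mod 191.
Repeated squaring: 5^2≡25, 5^4≡52, 5^8≡30, 5^16≡136, 5^32≡160 (mod 191).
5^48 = 5^(32+16) ≡ 177 (mod 191).
Check: 177² = 31329 ≡ 5 (mod 191). The two roots are 14 and 177.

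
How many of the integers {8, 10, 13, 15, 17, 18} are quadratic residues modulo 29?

(8/29) = -1 → non-residue.
(10/29) = -1 → non-residue.
(13/29) = +1 → QR.
(15/29) = -1 → non-residue.
(17/29) = -1 → non-residue.
(18/29) = -1 → non-residue.
Total quadratic residues among the 6: 1.

1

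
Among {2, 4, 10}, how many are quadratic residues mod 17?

2

(2/17) = +1 → QR.
(4/17) = +1 → QR.
(10/17) = -1 → non-residue.
Total quadratic residues among the 3: 2.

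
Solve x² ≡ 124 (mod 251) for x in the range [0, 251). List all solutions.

Since 251 ≡ 3 (mod 4), a square root of 124 is 124^((251+1)/4) = 124^63 mod 251.
Repeated squaring: 124^2≡65, 124^4≡209, 124^8≡7, 124^16≡49, 124^32≡142 (mod 251).
124^63 = 124^(32+16+8+4+2+1) ≡ 195 (mod 251).
Check: 195² = 38025 ≡ 124 (mod 251). The two roots are 56 and 195.

56, 195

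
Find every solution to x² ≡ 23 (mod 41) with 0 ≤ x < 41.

41 ≡ 1 (mod 4), so we find a root by search.
Trying successive values, 8² = 64 ≡ 23 (mod 41). The other root is 41 − 8 = 33.

8, 33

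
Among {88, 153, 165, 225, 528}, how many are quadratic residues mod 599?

2

(88/599) = -1 → non-residue.
(153/599) = +1 → QR.
(165/599) = -1 → non-residue.
(225/599) = +1 → QR.
(528/599) = -1 → non-residue.
Total quadratic residues among the 5: 2.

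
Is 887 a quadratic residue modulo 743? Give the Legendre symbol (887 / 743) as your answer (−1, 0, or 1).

1

Euler's criterion: (887/743) ≡ 144^371 (mod 743).
144^2 ≡ 675 (mod 743)
144^4 ≡ 166 (mod 743)
144^8 ≡ 65 (mod 743)
144^16 ≡ 510 (mod 743)
144^32 ≡ 50 (mod 743)
144^64 ≡ 271 (mod 743)
144^128 ≡ 627 (mod 743)
144^256 ≡ 82 (mod 743)
144^371 = 144^(256+64+32+16+2+1) ≡ 1 (mod 743).
Result is 1, so (887/743) = 1.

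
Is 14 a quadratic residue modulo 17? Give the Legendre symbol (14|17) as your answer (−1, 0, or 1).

Euler's criterion: (14/17) ≡ 14^8 (mod 17).
14^2 ≡ 9 (mod 17)
14^4 ≡ 13 (mod 17)
14^8 ≡ 16 (mod 17)
14^8 = 14^(8) ≡ 16 (mod 17).
Result is 16 ≡ −1, so (14/17) = −1.

-1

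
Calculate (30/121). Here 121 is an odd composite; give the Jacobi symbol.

1

Pull out 2: since 121 ≡ 1 (mod 8), (2/121) = +1.
Reciprocity: 15 ≡ 3 and 121 ≡ 1 (mod 4), so (15/121) = +(121/15).
Reduce top mod 15: now compute (1/15).
Reached (1/15) = 1. Collecting the sign flips along the way, the symbol is +1.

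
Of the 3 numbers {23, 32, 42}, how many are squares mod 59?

0

(23/59) = -1 → non-residue.
(32/59) = -1 → non-residue.
(42/59) = -1 → non-residue.
Total quadratic residues among the 3: 0.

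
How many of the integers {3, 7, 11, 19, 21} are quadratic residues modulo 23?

1

(3/23) = +1 → QR.
(7/23) = -1 → non-residue.
(11/23) = -1 → non-residue.
(19/23) = -1 → non-residue.
(21/23) = -1 → non-residue.
Total quadratic residues among the 5: 1.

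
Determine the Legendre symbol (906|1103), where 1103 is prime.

1

Pull out 2: since 1103 ≡ 7 (mod 8), (2/1103) = +1.
Reciprocity: 453 ≡ 1 and 1103 ≡ 3 (mod 4), so (453/1103) = +(1103/453).
Reduce top mod 453: now compute (197/453).
Reciprocity: 197 ≡ 1 and 453 ≡ 1 (mod 4), so (197/453) = +(453/197).
Reduce top mod 197: now compute (59/197).
Reciprocity: 59 ≡ 3 and 197 ≡ 1 (mod 4), so (59/197) = +(197/59).
Reduce top mod 59: now compute (20/59).
Pull out 2^2: since 59 ≡ 3 (mod 8), (2/59) = -1, so (2/59)^2 = +1.
Reciprocity: 5 ≡ 1 and 59 ≡ 3 (mod 4), so (5/59) = +(59/5).
Reduce top mod 5: now compute (4/5).
Pull out 2^2: since 5 ≡ 5 (mod 8), (2/5) = -1, so (2/5)^2 = +1.
Reached (1/5) = 1. Collecting the sign flips along the way, the symbol is +1.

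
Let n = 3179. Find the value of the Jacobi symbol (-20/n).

-1

First reduce: -20 ≡ 3159 (mod 3179).
Reciprocity: 3159 ≡ 3 and 3179 ≡ 3 (mod 4), so (3159/3179) = −(3179/3159).
Reduce top mod 3159: now compute (20/3159).
Pull out 2^2: since 3159 ≡ 7 (mod 8), (2/3159) = +1, so (2/3159)^2 = +1.
Reciprocity: 5 ≡ 1 and 3159 ≡ 3 (mod 4), so (5/3159) = +(3159/5).
Reduce top mod 5: now compute (4/5).
Pull out 2^2: since 5 ≡ 5 (mod 8), (2/5) = -1, so (2/5)^2 = +1.
Reached (1/5) = 1. Collecting the sign flips along the way, the symbol is -1.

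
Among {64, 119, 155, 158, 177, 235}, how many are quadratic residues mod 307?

(64/307) = +1 → QR.
(119/307) = +1 → QR.
(155/307) = +1 → QR.
(158/307) = -1 → non-residue.
(177/307) = +1 → QR.
(235/307) = +1 → QR.
Total quadratic residues among the 6: 5.

5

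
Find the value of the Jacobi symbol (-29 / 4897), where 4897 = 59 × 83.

1

First reduce: -29 ≡ 4868 (mod 4897).
Pull out 2^2: since 4897 ≡ 1 (mod 8), (2/4897) = +1, so (2/4897)^2 = +1.
Reciprocity: 1217 ≡ 1 and 4897 ≡ 1 (mod 4), so (1217/4897) = +(4897/1217).
Reduce top mod 1217: now compute (29/1217).
Reciprocity: 29 ≡ 1 and 1217 ≡ 1 (mod 4), so (29/1217) = +(1217/29).
Reduce top mod 29: now compute (28/29).
Pull out 2^2: since 29 ≡ 5 (mod 8), (2/29) = -1, so (2/29)^2 = +1.
Reciprocity: 7 ≡ 3 and 29 ≡ 1 (mod 4), so (7/29) = +(29/7).
Reduce top mod 7: now compute (1/7).
Reached (1/7) = 1. Collecting the sign flips along the way, the symbol is +1.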